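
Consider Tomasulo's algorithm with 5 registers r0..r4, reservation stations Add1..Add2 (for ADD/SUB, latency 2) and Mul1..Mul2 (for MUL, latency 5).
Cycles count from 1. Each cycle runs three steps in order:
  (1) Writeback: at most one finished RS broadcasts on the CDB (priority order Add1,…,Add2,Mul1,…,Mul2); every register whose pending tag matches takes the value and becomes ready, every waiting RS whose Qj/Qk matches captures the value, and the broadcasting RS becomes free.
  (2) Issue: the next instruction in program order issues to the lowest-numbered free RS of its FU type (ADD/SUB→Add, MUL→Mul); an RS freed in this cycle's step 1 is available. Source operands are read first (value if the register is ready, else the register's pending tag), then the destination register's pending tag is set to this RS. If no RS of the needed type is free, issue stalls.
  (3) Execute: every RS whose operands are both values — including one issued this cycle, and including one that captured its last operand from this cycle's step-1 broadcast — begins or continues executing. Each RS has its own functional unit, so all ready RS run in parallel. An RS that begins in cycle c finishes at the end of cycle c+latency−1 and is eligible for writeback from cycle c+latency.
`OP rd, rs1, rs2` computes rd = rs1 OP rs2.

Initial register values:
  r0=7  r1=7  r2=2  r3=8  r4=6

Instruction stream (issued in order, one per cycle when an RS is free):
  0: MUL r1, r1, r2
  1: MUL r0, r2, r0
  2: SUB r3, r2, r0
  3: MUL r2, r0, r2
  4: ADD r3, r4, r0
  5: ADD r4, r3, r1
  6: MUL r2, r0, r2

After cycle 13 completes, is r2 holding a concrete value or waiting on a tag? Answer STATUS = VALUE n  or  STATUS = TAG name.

cycle 1: issue MUL r1<-Mul1 // r0:7,r1:Mul1,r2:2,r3:8,r4:6
cycle 2: issue MUL r0<-Mul2 // r0:Mul2,r1:Mul1,r2:2,r3:8,r4:6
cycle 3: issue SUB r3<-Add1 // r0:Mul2,r1:Mul1,r2:2,r3:Add1,r4:6
cycle 4: stall // r0:Mul2,r1:Mul1,r2:2,r3:Add1,r4:6
cycle 5: stall // r0:Mul2,r1:Mul1,r2:2,r3:Add1,r4:6
cycle 6: CDB Mul1=14; issue MUL r2<-Mul1 // r0:Mul2,r1:14,r2:Mul1,r3:Add1,r4:6
cycle 7: CDB Mul2=14; issue ADD r3<-Add2 // r0:14,r1:14,r2:Mul1,r3:Add2,r4:6
cycle 8: stall // r0:14,r1:14,r2:Mul1,r3:Add2,r4:6
cycle 9: CDB Add1=-12; issue ADD r4<-Add1 // r0:14,r1:14,r2:Mul1,r3:Add2,r4:Add1
cycle 10: CDB Add2=20; issue MUL r2<-Mul2 // r0:14,r1:14,r2:Mul2,r3:20,r4:Add1
cycle 11: - // r0:14,r1:14,r2:Mul2,r3:20,r4:Add1
cycle 12: CDB Add1=34 // r0:14,r1:14,r2:Mul2,r3:20,r4:34
cycle 13: CDB Mul1=28 // r0:14,r1:14,r2:Mul2,r3:20,r4:34

STATUS = TAG Mul2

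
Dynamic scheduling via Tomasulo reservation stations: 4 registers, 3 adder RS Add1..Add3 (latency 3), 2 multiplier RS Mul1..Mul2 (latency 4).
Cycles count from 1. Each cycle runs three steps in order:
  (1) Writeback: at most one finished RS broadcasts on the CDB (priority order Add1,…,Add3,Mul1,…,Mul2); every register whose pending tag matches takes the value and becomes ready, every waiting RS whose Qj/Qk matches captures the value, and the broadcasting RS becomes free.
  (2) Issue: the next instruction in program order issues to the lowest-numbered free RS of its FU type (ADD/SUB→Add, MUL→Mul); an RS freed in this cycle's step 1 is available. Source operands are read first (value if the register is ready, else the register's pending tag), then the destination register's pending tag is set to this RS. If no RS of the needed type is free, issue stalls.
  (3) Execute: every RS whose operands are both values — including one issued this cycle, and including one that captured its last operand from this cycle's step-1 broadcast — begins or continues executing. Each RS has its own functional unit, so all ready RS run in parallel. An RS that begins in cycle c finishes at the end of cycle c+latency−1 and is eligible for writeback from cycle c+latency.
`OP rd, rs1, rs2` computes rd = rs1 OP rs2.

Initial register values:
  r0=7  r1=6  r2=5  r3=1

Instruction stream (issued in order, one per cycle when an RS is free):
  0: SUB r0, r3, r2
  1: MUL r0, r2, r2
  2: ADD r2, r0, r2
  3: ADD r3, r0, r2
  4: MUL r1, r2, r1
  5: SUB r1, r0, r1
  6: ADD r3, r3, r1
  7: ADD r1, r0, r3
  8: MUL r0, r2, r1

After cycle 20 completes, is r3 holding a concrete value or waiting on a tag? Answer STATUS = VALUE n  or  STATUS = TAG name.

STATUS = VALUE -100

cycle 1: issue SUB r0<-Add1 // r0:Add1,r1:6,r2:5,r3:1
cycle 2: issue MUL r0<-Mul1 // r0:Mul1,r1:6,r2:5,r3:1
cycle 3: issue ADD r2<-Add2 // r0:Mul1,r1:6,r2:Add2,r3:1
cycle 4: CDB Add1=-4; issue ADD r3<-Add1 // r0:Mul1,r1:6,r2:Add2,r3:Add1
cycle 5: issue MUL r1<-Mul2 // r0:Mul1,r1:Mul2,r2:Add2,r3:Add1
cycle 6: CDB Mul1=25; issue SUB r1<-Add3 // r0:25,r1:Add3,r2:Add2,r3:Add1
cycle 7: stall // r0:25,r1:Add3,r2:Add2,r3:Add1
cycle 8: stall // r0:25,r1:Add3,r2:Add2,r3:Add1
cycle 9: CDB Add2=30; issue ADD r3<-Add2 // r0:25,r1:Add3,r2:30,r3:Add2
cycle 10: stall // r0:25,r1:Add3,r2:30,r3:Add2
cycle 11: stall // r0:25,r1:Add3,r2:30,r3:Add2
cycle 12: CDB Add1=55; issue ADD r1<-Add1 // r0:25,r1:Add1,r2:30,r3:Add2
cycle 13: CDB Mul2=180; issue MUL r0<-Mul1 // r0:Mul1,r1:Add1,r2:30,r3:Add2
cycle 14: - // r0:Mul1,r1:Add1,r2:30,r3:Add2
cycle 15: - // r0:Mul1,r1:Add1,r2:30,r3:Add2
cycle 16: CDB Add3=-155 // r0:Mul1,r1:Add1,r2:30,r3:Add2
cycle 17: - // r0:Mul1,r1:Add1,r2:30,r3:Add2
cycle 18: - // r0:Mul1,r1:Add1,r2:30,r3:Add2
cycle 19: CDB Add2=-100 // r0:Mul1,r1:Add1,r2:30,r3:-100
cycle 20: - // r0:Mul1,r1:Add1,r2:30,r3:-100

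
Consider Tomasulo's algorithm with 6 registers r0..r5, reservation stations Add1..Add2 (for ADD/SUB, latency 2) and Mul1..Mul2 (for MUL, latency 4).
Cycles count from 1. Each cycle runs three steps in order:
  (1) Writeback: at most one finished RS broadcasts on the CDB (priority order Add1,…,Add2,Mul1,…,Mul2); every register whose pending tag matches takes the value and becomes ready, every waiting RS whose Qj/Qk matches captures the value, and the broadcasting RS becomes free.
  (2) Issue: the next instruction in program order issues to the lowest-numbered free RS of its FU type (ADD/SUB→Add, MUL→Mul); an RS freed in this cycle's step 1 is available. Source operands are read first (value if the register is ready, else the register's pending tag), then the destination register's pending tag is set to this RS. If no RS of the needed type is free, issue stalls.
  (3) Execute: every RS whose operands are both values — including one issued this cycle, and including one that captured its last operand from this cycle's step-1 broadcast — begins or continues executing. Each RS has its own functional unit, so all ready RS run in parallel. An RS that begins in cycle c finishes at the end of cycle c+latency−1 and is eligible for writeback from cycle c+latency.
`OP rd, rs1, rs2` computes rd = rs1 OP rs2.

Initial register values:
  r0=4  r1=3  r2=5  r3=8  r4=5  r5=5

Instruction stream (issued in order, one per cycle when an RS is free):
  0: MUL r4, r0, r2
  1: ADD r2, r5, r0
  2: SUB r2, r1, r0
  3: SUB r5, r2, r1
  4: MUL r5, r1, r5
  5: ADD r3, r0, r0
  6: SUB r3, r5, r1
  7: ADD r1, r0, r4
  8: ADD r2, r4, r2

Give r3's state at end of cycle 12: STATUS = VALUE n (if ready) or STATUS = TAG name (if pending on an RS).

  c1: issue MUL r4<-Mul1  regs: r0:4,r1:3,r2:5,r3:8,r4:Mul1,r5:5
  c2: issue ADD r2<-Add1  regs: r0:4,r1:3,r2:Add1,r3:8,r4:Mul1,r5:5
  c3: issue SUB r2<-Add2  regs: r0:4,r1:3,r2:Add2,r3:8,r4:Mul1,r5:5
  c4: CDB Add1=9; issue SUB r5<-Add1  regs: r0:4,r1:3,r2:Add2,r3:8,r4:Mul1,r5:Add1
  c5: CDB Add2=-1; issue MUL r5<-Mul2  regs: r0:4,r1:3,r2:-1,r3:8,r4:Mul1,r5:Mul2
  c6: CDB Mul1=20; issue ADD r3<-Add2  regs: r0:4,r1:3,r2:-1,r3:Add2,r4:20,r5:Mul2
  c7: CDB Add1=-4; issue SUB r3<-Add1  regs: r0:4,r1:3,r2:-1,r3:Add1,r4:20,r5:Mul2
  c8: CDB Add2=8; issue ADD r1<-Add2  regs: r0:4,r1:Add2,r2:-1,r3:Add1,r4:20,r5:Mul2
  c9: stall  regs: r0:4,r1:Add2,r2:-1,r3:Add1,r4:20,r5:Mul2
  c10: CDB Add2=24; issue ADD r2<-Add2  regs: r0:4,r1:24,r2:Add2,r3:Add1,r4:20,r5:Mul2
  c11: CDB Mul2=-12  regs: r0:4,r1:24,r2:Add2,r3:Add1,r4:20,r5:-12
  c12: CDB Add2=19  regs: r0:4,r1:24,r2:19,r3:Add1,r4:20,r5:-12

STATUS = TAG Add1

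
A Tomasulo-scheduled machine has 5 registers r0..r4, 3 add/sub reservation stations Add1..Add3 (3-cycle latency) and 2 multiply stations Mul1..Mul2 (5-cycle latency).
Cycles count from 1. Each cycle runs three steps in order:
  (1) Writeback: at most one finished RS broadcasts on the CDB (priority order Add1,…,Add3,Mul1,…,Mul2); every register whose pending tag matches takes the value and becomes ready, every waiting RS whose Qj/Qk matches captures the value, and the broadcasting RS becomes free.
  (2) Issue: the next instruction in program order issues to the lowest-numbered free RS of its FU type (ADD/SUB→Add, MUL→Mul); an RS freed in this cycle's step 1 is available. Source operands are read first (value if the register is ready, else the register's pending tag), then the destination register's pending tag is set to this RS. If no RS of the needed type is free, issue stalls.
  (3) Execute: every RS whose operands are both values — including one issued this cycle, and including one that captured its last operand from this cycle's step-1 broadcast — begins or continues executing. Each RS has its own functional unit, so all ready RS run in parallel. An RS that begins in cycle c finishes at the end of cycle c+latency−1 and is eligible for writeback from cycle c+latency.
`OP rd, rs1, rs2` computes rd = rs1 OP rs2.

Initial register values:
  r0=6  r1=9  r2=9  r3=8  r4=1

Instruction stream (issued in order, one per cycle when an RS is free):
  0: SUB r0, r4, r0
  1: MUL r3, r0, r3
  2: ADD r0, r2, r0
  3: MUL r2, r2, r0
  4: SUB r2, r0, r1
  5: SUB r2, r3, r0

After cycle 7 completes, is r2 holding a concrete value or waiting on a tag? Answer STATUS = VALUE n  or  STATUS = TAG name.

cycle 1: issue SUB r0<-Add1 // r0:Add1,r1:9,r2:9,r3:8,r4:1
cycle 2: issue MUL r3<-Mul1 // r0:Add1,r1:9,r2:9,r3:Mul1,r4:1
cycle 3: issue ADD r0<-Add2 // r0:Add2,r1:9,r2:9,r3:Mul1,r4:1
cycle 4: CDB Add1=-5; issue MUL r2<-Mul2 // r0:Add2,r1:9,r2:Mul2,r3:Mul1,r4:1
cycle 5: issue SUB r2<-Add1 // r0:Add2,r1:9,r2:Add1,r3:Mul1,r4:1
cycle 6: issue SUB r2<-Add3 // r0:Add2,r1:9,r2:Add3,r3:Mul1,r4:1
cycle 7: CDB Add2=4 // r0:4,r1:9,r2:Add3,r3:Mul1,r4:1

STATUS = TAG Add3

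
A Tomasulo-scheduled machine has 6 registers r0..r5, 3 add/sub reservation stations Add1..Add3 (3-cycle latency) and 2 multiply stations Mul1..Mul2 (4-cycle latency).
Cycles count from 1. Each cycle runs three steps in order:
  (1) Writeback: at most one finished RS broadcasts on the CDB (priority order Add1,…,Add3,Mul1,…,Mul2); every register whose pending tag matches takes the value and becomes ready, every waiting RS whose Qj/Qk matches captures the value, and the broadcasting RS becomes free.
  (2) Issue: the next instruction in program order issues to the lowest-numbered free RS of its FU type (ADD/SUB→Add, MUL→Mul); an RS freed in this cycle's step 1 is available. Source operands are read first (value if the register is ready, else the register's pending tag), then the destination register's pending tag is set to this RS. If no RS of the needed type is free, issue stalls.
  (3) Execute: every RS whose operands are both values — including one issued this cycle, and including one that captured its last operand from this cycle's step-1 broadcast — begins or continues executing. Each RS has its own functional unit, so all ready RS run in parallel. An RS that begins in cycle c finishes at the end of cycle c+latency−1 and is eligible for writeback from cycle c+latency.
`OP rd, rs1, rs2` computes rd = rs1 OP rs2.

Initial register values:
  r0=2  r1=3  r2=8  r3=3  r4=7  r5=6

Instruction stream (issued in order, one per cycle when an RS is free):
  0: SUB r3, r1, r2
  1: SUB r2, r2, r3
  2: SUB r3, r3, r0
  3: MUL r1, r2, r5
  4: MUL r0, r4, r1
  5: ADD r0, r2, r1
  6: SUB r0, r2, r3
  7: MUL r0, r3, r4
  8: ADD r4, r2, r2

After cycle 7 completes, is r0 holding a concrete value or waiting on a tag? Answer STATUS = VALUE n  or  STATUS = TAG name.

cycle 1: issue SUB r3<-Add1 // r0:2,r1:3,r2:8,r3:Add1,r4:7,r5:6
cycle 2: issue SUB r2<-Add2 // r0:2,r1:3,r2:Add2,r3:Add1,r4:7,r5:6
cycle 3: issue SUB r3<-Add3 // r0:2,r1:3,r2:Add2,r3:Add3,r4:7,r5:6
cycle 4: CDB Add1=-5; issue MUL r1<-Mul1 // r0:2,r1:Mul1,r2:Add2,r3:Add3,r4:7,r5:6
cycle 5: issue MUL r0<-Mul2 // r0:Mul2,r1:Mul1,r2:Add2,r3:Add3,r4:7,r5:6
cycle 6: issue ADD r0<-Add1 // r0:Add1,r1:Mul1,r2:Add2,r3:Add3,r4:7,r5:6
cycle 7: CDB Add2=13; issue SUB r0<-Add2 // r0:Add2,r1:Mul1,r2:13,r3:Add3,r4:7,r5:6

STATUS = TAG Add2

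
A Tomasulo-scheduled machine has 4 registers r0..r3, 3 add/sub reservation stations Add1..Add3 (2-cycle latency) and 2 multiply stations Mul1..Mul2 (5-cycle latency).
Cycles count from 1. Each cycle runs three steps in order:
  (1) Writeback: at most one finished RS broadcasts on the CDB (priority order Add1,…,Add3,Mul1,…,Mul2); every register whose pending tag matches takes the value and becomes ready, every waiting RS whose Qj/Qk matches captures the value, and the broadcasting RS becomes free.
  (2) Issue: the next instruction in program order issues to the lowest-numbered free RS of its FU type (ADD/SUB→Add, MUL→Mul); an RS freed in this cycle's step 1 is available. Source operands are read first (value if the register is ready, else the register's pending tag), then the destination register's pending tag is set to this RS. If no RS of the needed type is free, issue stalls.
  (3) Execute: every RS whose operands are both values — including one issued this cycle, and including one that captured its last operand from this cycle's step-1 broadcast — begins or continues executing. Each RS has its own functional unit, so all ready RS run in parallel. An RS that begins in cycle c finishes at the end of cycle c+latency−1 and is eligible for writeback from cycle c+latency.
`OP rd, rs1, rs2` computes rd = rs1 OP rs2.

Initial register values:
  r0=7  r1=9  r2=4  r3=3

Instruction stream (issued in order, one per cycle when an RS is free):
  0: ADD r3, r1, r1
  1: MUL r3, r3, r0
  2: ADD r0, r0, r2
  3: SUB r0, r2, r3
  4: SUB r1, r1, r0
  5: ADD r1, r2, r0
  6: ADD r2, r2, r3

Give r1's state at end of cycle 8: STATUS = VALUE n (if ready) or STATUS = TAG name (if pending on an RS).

STATUS = TAG Add3

  c1: issue ADD r3<-Add1  regs: r0:7,r1:9,r2:4,r3:Add1
  c2: issue MUL r3<-Mul1  regs: r0:7,r1:9,r2:4,r3:Mul1
  c3: CDB Add1=18; issue ADD r0<-Add1  regs: r0:Add1,r1:9,r2:4,r3:Mul1
  c4: issue SUB r0<-Add2  regs: r0:Add2,r1:9,r2:4,r3:Mul1
  c5: CDB Add1=11; issue SUB r1<-Add1  regs: r0:Add2,r1:Add1,r2:4,r3:Mul1
  c6: issue ADD r1<-Add3  regs: r0:Add2,r1:Add3,r2:4,r3:Mul1
  c7: stall  regs: r0:Add2,r1:Add3,r2:4,r3:Mul1
  c8: CDB Mul1=126; stall  regs: r0:Add2,r1:Add3,r2:4,r3:126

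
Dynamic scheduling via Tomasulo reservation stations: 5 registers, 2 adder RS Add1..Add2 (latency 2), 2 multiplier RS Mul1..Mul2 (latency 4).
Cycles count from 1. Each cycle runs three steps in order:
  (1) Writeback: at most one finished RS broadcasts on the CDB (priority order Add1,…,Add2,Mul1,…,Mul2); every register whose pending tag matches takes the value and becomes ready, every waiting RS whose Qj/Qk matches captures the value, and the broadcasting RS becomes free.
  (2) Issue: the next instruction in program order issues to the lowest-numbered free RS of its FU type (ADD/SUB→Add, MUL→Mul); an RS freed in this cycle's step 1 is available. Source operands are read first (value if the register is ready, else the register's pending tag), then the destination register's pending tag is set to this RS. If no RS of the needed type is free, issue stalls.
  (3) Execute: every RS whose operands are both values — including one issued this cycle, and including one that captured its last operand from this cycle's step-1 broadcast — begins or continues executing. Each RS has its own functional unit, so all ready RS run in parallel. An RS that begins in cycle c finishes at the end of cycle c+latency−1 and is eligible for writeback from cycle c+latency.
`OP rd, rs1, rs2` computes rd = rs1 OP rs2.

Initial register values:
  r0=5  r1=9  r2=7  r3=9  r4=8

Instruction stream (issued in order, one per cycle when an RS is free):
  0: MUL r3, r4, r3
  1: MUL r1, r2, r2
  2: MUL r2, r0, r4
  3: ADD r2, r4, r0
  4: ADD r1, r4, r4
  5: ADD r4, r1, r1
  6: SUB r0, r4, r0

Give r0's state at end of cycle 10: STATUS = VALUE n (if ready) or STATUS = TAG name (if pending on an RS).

  c1: issue MUL r3<-Mul1  regs: r0:5,r1:9,r2:7,r3:Mul1,r4:8
  c2: issue MUL r1<-Mul2  regs: r0:5,r1:Mul2,r2:7,r3:Mul1,r4:8
  c3: stall  regs: r0:5,r1:Mul2,r2:7,r3:Mul1,r4:8
  c4: stall  regs: r0:5,r1:Mul2,r2:7,r3:Mul1,r4:8
  c5: CDB Mul1=72; issue MUL r2<-Mul1  regs: r0:5,r1:Mul2,r2:Mul1,r3:72,r4:8
  c6: CDB Mul2=49; issue ADD r2<-Add1  regs: r0:5,r1:49,r2:Add1,r3:72,r4:8
  c7: issue ADD r1<-Add2  regs: r0:5,r1:Add2,r2:Add1,r3:72,r4:8
  c8: CDB Add1=13; issue ADD r4<-Add1  regs: r0:5,r1:Add2,r2:13,r3:72,r4:Add1
  c9: CDB Add2=16; issue SUB r0<-Add2  regs: r0:Add2,r1:16,r2:13,r3:72,r4:Add1
  c10: CDB Mul1=40  regs: r0:Add2,r1:16,r2:13,r3:72,r4:Add1

STATUS = TAG Add2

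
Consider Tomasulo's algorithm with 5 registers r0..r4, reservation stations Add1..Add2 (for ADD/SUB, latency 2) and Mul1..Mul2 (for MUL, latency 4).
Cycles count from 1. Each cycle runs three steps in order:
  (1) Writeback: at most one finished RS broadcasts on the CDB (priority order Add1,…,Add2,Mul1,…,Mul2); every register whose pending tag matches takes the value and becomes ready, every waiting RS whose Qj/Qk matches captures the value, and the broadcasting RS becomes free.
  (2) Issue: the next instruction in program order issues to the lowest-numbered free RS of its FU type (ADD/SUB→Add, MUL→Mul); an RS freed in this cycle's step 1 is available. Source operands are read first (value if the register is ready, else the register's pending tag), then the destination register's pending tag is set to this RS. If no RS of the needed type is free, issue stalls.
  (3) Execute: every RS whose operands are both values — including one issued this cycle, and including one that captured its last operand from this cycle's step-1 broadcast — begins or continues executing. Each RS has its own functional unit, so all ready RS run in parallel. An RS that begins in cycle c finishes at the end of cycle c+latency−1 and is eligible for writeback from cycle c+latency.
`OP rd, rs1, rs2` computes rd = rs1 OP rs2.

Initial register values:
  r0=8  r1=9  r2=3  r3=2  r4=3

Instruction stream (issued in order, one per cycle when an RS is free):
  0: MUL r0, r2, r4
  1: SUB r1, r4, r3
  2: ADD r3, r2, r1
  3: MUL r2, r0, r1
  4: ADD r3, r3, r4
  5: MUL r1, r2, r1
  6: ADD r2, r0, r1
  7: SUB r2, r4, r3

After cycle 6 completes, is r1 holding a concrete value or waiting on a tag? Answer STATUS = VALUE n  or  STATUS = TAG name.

cycle 1: issue MUL r0<-Mul1 // r0:Mul1,r1:9,r2:3,r3:2,r4:3
cycle 2: issue SUB r1<-Add1 // r0:Mul1,r1:Add1,r2:3,r3:2,r4:3
cycle 3: issue ADD r3<-Add2 // r0:Mul1,r1:Add1,r2:3,r3:Add2,r4:3
cycle 4: CDB Add1=1; issue MUL r2<-Mul2 // r0:Mul1,r1:1,r2:Mul2,r3:Add2,r4:3
cycle 5: CDB Mul1=9; issue ADD r3<-Add1 // r0:9,r1:1,r2:Mul2,r3:Add1,r4:3
cycle 6: CDB Add2=4; issue MUL r1<-Mul1 // r0:9,r1:Mul1,r2:Mul2,r3:Add1,r4:3

STATUS = TAG Mul1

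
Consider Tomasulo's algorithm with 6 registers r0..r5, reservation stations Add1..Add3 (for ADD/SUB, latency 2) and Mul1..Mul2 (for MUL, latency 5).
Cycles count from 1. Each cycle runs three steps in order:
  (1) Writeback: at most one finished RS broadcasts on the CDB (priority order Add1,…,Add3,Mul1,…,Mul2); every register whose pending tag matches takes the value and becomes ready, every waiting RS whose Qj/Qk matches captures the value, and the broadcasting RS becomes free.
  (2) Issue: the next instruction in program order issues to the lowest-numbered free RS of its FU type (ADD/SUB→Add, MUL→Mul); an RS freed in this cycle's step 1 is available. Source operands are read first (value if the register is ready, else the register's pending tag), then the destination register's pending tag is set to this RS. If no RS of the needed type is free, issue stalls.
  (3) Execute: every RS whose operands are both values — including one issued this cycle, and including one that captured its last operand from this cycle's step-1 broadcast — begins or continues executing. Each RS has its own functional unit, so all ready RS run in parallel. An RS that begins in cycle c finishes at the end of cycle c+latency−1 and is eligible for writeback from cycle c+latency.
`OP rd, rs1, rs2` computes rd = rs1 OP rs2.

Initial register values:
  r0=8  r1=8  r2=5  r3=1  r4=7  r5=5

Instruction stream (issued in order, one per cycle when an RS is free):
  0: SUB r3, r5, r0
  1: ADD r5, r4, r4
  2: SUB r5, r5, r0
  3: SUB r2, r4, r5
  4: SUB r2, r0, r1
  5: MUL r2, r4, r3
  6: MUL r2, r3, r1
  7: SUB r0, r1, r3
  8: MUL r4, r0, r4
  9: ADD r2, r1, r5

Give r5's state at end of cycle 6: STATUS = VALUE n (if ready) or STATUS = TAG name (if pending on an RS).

c1: issue SUB r3<-Add1 | r0:8,r1:8,r2:5,r3:Add1,r4:7,r5:5
c2: issue ADD r5<-Add2 | r0:8,r1:8,r2:5,r3:Add1,r4:7,r5:Add2
c3: CDB Add1=-3; issue SUB r5<-Add1 | r0:8,r1:8,r2:5,r3:-3,r4:7,r5:Add1
c4: CDB Add2=14; issue SUB r2<-Add2 | r0:8,r1:8,r2:Add2,r3:-3,r4:7,r5:Add1
c5: issue SUB r2<-Add3 | r0:8,r1:8,r2:Add3,r3:-3,r4:7,r5:Add1
c6: CDB Add1=6; issue MUL r2<-Mul1 | r0:8,r1:8,r2:Mul1,r3:-3,r4:7,r5:6

STATUS = VALUE 6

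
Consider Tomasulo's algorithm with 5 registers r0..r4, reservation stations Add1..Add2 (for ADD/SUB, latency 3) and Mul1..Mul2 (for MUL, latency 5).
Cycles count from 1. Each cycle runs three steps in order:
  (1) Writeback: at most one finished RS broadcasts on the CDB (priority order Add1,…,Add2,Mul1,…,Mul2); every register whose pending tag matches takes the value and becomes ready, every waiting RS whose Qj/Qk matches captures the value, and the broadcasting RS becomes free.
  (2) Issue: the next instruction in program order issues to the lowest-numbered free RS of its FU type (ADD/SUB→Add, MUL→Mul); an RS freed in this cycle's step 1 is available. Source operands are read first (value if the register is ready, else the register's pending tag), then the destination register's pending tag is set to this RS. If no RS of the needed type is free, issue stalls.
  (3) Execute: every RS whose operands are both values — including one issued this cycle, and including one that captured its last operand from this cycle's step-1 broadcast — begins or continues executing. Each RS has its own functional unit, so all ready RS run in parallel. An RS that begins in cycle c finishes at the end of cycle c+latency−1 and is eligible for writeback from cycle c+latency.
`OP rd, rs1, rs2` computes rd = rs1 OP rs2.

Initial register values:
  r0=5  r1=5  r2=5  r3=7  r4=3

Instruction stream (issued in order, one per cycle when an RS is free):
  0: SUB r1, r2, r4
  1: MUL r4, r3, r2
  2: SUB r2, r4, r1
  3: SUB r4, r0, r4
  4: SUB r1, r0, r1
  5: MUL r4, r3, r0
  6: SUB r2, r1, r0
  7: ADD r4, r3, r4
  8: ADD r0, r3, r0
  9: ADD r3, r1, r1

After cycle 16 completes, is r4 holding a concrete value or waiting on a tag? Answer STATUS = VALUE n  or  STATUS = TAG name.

cycle 1: issue SUB r1<-Add1 // r0:5,r1:Add1,r2:5,r3:7,r4:3
cycle 2: issue MUL r4<-Mul1 // r0:5,r1:Add1,r2:5,r3:7,r4:Mul1
cycle 3: issue SUB r2<-Add2 // r0:5,r1:Add1,r2:Add2,r3:7,r4:Mul1
cycle 4: CDB Add1=2; issue SUB r4<-Add1 // r0:5,r1:2,r2:Add2,r3:7,r4:Add1
cycle 5: stall // r0:5,r1:2,r2:Add2,r3:7,r4:Add1
cycle 6: stall // r0:5,r1:2,r2:Add2,r3:7,r4:Add1
cycle 7: CDB Mul1=35; stall // r0:5,r1:2,r2:Add2,r3:7,r4:Add1
cycle 8: stall // r0:5,r1:2,r2:Add2,r3:7,r4:Add1
cycle 9: stall // r0:5,r1:2,r2:Add2,r3:7,r4:Add1
cycle 10: CDB Add1=-30; issue SUB r1<-Add1 // r0:5,r1:Add1,r2:Add2,r3:7,r4:-30
cycle 11: CDB Add2=33; issue MUL r4<-Mul1 // r0:5,r1:Add1,r2:33,r3:7,r4:Mul1
cycle 12: issue SUB r2<-Add2 // r0:5,r1:Add1,r2:Add2,r3:7,r4:Mul1
cycle 13: CDB Add1=3; issue ADD r4<-Add1 // r0:5,r1:3,r2:Add2,r3:7,r4:Add1
cycle 14: stall // r0:5,r1:3,r2:Add2,r3:7,r4:Add1
cycle 15: stall // r0:5,r1:3,r2:Add2,r3:7,r4:Add1
cycle 16: CDB Add2=-2; issue ADD r0<-Add2 // r0:Add2,r1:3,r2:-2,r3:7,r4:Add1

STATUS = TAG Add1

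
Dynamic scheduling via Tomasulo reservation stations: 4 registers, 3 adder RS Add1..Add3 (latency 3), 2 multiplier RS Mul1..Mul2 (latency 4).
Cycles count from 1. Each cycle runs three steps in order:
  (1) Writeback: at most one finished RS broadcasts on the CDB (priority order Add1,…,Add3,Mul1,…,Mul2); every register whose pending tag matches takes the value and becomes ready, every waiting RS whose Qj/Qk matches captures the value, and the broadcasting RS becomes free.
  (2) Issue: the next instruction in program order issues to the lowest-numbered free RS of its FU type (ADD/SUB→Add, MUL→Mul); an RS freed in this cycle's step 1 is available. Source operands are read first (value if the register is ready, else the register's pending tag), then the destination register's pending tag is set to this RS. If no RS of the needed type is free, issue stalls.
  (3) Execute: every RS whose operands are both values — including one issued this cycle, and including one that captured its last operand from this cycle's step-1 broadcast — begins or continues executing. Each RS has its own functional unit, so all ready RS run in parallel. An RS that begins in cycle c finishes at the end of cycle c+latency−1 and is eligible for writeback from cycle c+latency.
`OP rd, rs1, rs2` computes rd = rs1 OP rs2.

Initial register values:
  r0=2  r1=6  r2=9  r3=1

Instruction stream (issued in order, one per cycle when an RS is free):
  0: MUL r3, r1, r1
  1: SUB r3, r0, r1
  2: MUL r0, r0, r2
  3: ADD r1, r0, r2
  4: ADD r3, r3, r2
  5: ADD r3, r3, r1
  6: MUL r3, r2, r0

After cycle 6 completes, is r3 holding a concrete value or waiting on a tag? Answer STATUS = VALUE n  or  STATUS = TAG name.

cycle 1: issue MUL r3<-Mul1 // r0:2,r1:6,r2:9,r3:Mul1
cycle 2: issue SUB r3<-Add1 // r0:2,r1:6,r2:9,r3:Add1
cycle 3: issue MUL r0<-Mul2 // r0:Mul2,r1:6,r2:9,r3:Add1
cycle 4: issue ADD r1<-Add2 // r0:Mul2,r1:Add2,r2:9,r3:Add1
cycle 5: CDB Add1=-4; issue ADD r3<-Add1 // r0:Mul2,r1:Add2,r2:9,r3:Add1
cycle 6: CDB Mul1=36; issue ADD r3<-Add3 // r0:Mul2,r1:Add2,r2:9,r3:Add3

STATUS = TAG Add3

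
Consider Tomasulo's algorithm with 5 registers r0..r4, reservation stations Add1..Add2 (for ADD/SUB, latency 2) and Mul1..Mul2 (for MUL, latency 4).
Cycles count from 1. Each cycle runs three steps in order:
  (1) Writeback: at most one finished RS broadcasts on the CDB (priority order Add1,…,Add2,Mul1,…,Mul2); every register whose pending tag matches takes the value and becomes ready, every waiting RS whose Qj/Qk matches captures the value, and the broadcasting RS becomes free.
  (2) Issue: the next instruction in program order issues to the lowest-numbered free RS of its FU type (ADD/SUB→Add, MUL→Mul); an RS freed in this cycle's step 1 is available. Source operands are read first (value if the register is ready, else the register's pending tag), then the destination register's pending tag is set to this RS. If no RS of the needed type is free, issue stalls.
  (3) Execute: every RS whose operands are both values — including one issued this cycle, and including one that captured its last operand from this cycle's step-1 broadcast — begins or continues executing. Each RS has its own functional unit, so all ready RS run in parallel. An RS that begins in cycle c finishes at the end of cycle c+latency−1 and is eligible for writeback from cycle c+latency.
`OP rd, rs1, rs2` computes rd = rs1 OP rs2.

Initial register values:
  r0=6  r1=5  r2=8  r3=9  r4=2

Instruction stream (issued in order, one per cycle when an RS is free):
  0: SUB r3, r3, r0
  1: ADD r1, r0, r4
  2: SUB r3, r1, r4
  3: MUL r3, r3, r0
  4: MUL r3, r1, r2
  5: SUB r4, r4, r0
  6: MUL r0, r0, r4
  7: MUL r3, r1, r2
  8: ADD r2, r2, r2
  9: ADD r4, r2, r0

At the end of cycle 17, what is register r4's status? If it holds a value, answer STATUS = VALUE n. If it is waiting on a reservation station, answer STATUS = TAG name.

c1: issue SUB r3<-Add1 | r0:6,r1:5,r2:8,r3:Add1,r4:2
c2: issue ADD r1<-Add2 | r0:6,r1:Add2,r2:8,r3:Add1,r4:2
c3: CDB Add1=3; issue SUB r3<-Add1 | r0:6,r1:Add2,r2:8,r3:Add1,r4:2
c4: CDB Add2=8; issue MUL r3<-Mul1 | r0:6,r1:8,r2:8,r3:Mul1,r4:2
c5: issue MUL r3<-Mul2 | r0:6,r1:8,r2:8,r3:Mul2,r4:2
c6: CDB Add1=6; issue SUB r4<-Add1 | r0:6,r1:8,r2:8,r3:Mul2,r4:Add1
c7: stall | r0:6,r1:8,r2:8,r3:Mul2,r4:Add1
c8: CDB Add1=-4; stall | r0:6,r1:8,r2:8,r3:Mul2,r4:-4
c9: CDB Mul2=64; issue MUL r0<-Mul2 | r0:Mul2,r1:8,r2:8,r3:64,r4:-4
c10: CDB Mul1=36; issue MUL r3<-Mul1 | r0:Mul2,r1:8,r2:8,r3:Mul1,r4:-4
c11: issue ADD r2<-Add1 | r0:Mul2,r1:8,r2:Add1,r3:Mul1,r4:-4
c12: issue ADD r4<-Add2 | r0:Mul2,r1:8,r2:Add1,r3:Mul1,r4:Add2
c13: CDB Add1=16 | r0:Mul2,r1:8,r2:16,r3:Mul1,r4:Add2
c14: CDB Mul1=64 | r0:Mul2,r1:8,r2:16,r3:64,r4:Add2
c15: CDB Mul2=-24 | r0:-24,r1:8,r2:16,r3:64,r4:Add2
c16: - | r0:-24,r1:8,r2:16,r3:64,r4:Add2
c17: CDB Add2=-8 | r0:-24,r1:8,r2:16,r3:64,r4:-8

STATUS = VALUE -8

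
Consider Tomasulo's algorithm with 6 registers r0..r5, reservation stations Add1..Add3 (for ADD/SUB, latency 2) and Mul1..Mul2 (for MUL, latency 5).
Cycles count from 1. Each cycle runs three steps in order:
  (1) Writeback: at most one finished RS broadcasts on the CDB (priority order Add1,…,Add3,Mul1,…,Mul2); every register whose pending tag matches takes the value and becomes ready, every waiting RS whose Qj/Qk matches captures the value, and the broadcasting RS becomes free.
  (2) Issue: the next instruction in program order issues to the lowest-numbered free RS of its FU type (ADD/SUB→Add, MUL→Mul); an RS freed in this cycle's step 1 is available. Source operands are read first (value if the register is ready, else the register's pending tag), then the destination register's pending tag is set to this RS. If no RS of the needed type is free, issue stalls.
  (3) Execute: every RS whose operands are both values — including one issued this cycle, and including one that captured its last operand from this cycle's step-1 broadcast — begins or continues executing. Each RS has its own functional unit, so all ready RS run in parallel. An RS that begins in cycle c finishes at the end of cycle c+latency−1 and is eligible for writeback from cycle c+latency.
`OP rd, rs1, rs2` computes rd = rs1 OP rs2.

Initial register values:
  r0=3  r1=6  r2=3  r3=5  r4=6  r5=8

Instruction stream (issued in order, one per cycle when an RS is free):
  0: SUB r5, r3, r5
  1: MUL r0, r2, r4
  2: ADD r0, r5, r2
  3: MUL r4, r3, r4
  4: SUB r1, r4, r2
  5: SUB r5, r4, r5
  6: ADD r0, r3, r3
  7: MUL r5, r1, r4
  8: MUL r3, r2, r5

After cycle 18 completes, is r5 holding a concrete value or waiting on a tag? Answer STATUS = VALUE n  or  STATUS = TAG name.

  c1: issue SUB r5<-Add1  regs: r0:3,r1:6,r2:3,r3:5,r4:6,r5:Add1
  c2: issue MUL r0<-Mul1  regs: r0:Mul1,r1:6,r2:3,r3:5,r4:6,r5:Add1
  c3: CDB Add1=-3; issue ADD r0<-Add1  regs: r0:Add1,r1:6,r2:3,r3:5,r4:6,r5:-3
  c4: issue MUL r4<-Mul2  regs: r0:Add1,r1:6,r2:3,r3:5,r4:Mul2,r5:-3
  c5: CDB Add1=0; issue SUB r1<-Add1  regs: r0:0,r1:Add1,r2:3,r3:5,r4:Mul2,r5:-3
  c6: issue SUB r5<-Add2  regs: r0:0,r1:Add1,r2:3,r3:5,r4:Mul2,r5:Add2
  c7: CDB Mul1=18; issue ADD r0<-Add3  regs: r0:Add3,r1:Add1,r2:3,r3:5,r4:Mul2,r5:Add2
  c8: issue MUL r5<-Mul1  regs: r0:Add3,r1:Add1,r2:3,r3:5,r4:Mul2,r5:Mul1
  c9: CDB Add3=10; stall  regs: r0:10,r1:Add1,r2:3,r3:5,r4:Mul2,r5:Mul1
  c10: CDB Mul2=30; issue MUL r3<-Mul2  regs: r0:10,r1:Add1,r2:3,r3:Mul2,r4:30,r5:Mul1
  c11: -  regs: r0:10,r1:Add1,r2:3,r3:Mul2,r4:30,r5:Mul1
  c12: CDB Add1=27  regs: r0:10,r1:27,r2:3,r3:Mul2,r4:30,r5:Mul1
  c13: CDB Add2=33  regs: r0:10,r1:27,r2:3,r3:Mul2,r4:30,r5:Mul1
  c14: -  regs: r0:10,r1:27,r2:3,r3:Mul2,r4:30,r5:Mul1
  c15: -  regs: r0:10,r1:27,r2:3,r3:Mul2,r4:30,r5:Mul1
  c16: -  regs: r0:10,r1:27,r2:3,r3:Mul2,r4:30,r5:Mul1
  c17: CDB Mul1=810  regs: r0:10,r1:27,r2:3,r3:Mul2,r4:30,r5:810
  c18: -  regs: r0:10,r1:27,r2:3,r3:Mul2,r4:30,r5:810

STATUS = VALUE 810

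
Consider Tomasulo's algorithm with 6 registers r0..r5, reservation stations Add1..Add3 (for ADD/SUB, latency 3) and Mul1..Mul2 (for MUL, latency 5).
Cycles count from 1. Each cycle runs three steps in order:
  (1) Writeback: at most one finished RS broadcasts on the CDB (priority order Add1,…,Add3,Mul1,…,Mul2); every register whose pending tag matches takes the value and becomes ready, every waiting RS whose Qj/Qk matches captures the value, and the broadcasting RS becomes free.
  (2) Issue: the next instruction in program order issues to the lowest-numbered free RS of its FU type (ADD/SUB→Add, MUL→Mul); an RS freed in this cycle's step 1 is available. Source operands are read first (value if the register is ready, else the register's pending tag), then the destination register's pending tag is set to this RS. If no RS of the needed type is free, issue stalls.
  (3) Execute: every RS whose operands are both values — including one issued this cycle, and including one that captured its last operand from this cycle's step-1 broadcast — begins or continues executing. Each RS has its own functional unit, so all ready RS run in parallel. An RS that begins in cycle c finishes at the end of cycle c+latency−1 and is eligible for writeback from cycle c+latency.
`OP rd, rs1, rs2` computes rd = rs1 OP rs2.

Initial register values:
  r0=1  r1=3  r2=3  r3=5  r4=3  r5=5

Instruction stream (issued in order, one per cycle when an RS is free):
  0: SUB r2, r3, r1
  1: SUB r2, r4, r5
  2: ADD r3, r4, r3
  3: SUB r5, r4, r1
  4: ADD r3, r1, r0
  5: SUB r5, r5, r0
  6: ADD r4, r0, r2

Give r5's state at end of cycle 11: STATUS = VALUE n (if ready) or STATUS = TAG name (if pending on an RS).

STATUS = VALUE -1

c1: issue SUB r2<-Add1 | r0:1,r1:3,r2:Add1,r3:5,r4:3,r5:5
c2: issue SUB r2<-Add2 | r0:1,r1:3,r2:Add2,r3:5,r4:3,r5:5
c3: issue ADD r3<-Add3 | r0:1,r1:3,r2:Add2,r3:Add3,r4:3,r5:5
c4: CDB Add1=2; issue SUB r5<-Add1 | r0:1,r1:3,r2:Add2,r3:Add3,r4:3,r5:Add1
c5: CDB Add2=-2; issue ADD r3<-Add2 | r0:1,r1:3,r2:-2,r3:Add2,r4:3,r5:Add1
c6: CDB Add3=8; issue SUB r5<-Add3 | r0:1,r1:3,r2:-2,r3:Add2,r4:3,r5:Add3
c7: CDB Add1=0; issue ADD r4<-Add1 | r0:1,r1:3,r2:-2,r3:Add2,r4:Add1,r5:Add3
c8: CDB Add2=4 | r0:1,r1:3,r2:-2,r3:4,r4:Add1,r5:Add3
c9: - | r0:1,r1:3,r2:-2,r3:4,r4:Add1,r5:Add3
c10: CDB Add1=-1 | r0:1,r1:3,r2:-2,r3:4,r4:-1,r5:Add3
c11: CDB Add3=-1 | r0:1,r1:3,r2:-2,r3:4,r4:-1,r5:-1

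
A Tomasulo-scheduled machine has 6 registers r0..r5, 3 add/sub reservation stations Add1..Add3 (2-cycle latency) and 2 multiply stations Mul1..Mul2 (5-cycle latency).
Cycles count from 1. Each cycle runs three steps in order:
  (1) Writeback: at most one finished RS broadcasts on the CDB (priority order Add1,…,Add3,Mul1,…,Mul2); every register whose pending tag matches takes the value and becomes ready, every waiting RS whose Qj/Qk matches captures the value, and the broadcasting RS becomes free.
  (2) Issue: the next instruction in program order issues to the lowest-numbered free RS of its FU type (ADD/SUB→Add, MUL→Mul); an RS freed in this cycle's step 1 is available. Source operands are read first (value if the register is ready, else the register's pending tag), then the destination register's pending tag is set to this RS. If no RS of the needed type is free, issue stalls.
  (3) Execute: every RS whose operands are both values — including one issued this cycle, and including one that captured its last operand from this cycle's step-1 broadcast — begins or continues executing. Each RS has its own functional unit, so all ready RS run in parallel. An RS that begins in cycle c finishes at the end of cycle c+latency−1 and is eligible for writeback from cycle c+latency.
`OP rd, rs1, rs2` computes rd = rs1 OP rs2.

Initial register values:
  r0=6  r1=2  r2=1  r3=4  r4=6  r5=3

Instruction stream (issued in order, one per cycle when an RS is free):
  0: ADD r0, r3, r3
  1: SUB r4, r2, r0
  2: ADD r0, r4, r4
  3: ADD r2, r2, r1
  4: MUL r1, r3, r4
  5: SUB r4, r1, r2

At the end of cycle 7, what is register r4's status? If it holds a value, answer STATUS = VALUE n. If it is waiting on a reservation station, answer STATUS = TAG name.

cycle 1: issue ADD r0<-Add1 // r0:Add1,r1:2,r2:1,r3:4,r4:6,r5:3
cycle 2: issue SUB r4<-Add2 // r0:Add1,r1:2,r2:1,r3:4,r4:Add2,r5:3
cycle 3: CDB Add1=8; issue ADD r0<-Add1 // r0:Add1,r1:2,r2:1,r3:4,r4:Add2,r5:3
cycle 4: issue ADD r2<-Add3 // r0:Add1,r1:2,r2:Add3,r3:4,r4:Add2,r5:3
cycle 5: CDB Add2=-7; issue MUL r1<-Mul1 // r0:Add1,r1:Mul1,r2:Add3,r3:4,r4:-7,r5:3
cycle 6: CDB Add3=3; issue SUB r4<-Add2 // r0:Add1,r1:Mul1,r2:3,r3:4,r4:Add2,r5:3
cycle 7: CDB Add1=-14 // r0:-14,r1:Mul1,r2:3,r3:4,r4:Add2,r5:3

STATUS = TAG Add2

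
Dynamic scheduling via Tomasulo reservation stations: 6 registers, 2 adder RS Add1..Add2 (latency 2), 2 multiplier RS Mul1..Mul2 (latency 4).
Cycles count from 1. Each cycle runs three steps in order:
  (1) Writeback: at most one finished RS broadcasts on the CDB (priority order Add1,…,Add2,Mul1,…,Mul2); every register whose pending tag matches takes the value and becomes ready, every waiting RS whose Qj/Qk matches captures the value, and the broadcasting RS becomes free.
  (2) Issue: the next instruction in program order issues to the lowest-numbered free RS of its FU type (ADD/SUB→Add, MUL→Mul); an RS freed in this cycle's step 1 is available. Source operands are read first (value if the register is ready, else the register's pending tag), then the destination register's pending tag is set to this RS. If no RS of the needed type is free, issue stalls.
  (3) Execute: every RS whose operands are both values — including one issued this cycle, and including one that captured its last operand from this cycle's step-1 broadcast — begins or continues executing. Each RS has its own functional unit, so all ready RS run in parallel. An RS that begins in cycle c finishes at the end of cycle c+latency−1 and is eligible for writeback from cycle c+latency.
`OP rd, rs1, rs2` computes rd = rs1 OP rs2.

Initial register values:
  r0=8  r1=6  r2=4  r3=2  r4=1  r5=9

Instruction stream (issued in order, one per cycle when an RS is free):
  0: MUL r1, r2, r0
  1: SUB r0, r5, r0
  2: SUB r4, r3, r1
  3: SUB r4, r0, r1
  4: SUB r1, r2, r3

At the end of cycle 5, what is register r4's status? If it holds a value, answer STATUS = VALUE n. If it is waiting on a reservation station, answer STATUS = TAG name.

STATUS = TAG Add1

  c1: issue MUL r1<-Mul1  regs: r0:8,r1:Mul1,r2:4,r3:2,r4:1,r5:9
  c2: issue SUB r0<-Add1  regs: r0:Add1,r1:Mul1,r2:4,r3:2,r4:1,r5:9
  c3: issue SUB r4<-Add2  regs: r0:Add1,r1:Mul1,r2:4,r3:2,r4:Add2,r5:9
  c4: CDB Add1=1; issue SUB r4<-Add1  regs: r0:1,r1:Mul1,r2:4,r3:2,r4:Add1,r5:9
  c5: CDB Mul1=32; stall  regs: r0:1,r1:32,r2:4,r3:2,r4:Add1,r5:9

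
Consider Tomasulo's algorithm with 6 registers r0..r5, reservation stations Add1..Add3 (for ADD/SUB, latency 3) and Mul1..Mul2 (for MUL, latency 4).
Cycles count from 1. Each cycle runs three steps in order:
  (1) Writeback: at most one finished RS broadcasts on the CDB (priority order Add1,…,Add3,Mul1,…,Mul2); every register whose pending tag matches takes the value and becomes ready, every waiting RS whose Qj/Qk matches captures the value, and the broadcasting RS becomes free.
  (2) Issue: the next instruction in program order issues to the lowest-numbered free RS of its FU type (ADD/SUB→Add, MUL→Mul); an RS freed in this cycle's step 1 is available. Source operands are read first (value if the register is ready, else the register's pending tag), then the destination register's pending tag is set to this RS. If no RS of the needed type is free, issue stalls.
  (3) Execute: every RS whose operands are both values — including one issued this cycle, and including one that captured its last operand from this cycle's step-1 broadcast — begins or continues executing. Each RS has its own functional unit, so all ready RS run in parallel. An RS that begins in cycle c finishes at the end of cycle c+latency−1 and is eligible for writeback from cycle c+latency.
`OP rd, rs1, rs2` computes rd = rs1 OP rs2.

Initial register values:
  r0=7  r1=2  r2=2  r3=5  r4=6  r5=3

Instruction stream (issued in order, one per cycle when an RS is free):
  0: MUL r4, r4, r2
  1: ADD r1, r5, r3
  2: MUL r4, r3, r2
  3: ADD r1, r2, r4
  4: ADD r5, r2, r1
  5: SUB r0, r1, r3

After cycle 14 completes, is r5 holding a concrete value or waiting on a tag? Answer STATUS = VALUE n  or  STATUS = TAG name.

  c1: issue MUL r4<-Mul1  regs: r0:7,r1:2,r2:2,r3:5,r4:Mul1,r5:3
  c2: issue ADD r1<-Add1  regs: r0:7,r1:Add1,r2:2,r3:5,r4:Mul1,r5:3
  c3: issue MUL r4<-Mul2  regs: r0:7,r1:Add1,r2:2,r3:5,r4:Mul2,r5:3
  c4: issue ADD r1<-Add2  regs: r0:7,r1:Add2,r2:2,r3:5,r4:Mul2,r5:3
  c5: CDB Add1=8; issue ADD r5<-Add1  regs: r0:7,r1:Add2,r2:2,r3:5,r4:Mul2,r5:Add1
  c6: CDB Mul1=12; issue SUB r0<-Add3  regs: r0:Add3,r1:Add2,r2:2,r3:5,r4:Mul2,r5:Add1
  c7: CDB Mul2=10  regs: r0:Add3,r1:Add2,r2:2,r3:5,r4:10,r5:Add1
  c8: -  regs: r0:Add3,r1:Add2,r2:2,r3:5,r4:10,r5:Add1
  c9: -  regs: r0:Add3,r1:Add2,r2:2,r3:5,r4:10,r5:Add1
  c10: CDB Add2=12  regs: r0:Add3,r1:12,r2:2,r3:5,r4:10,r5:Add1
  c11: -  regs: r0:Add3,r1:12,r2:2,r3:5,r4:10,r5:Add1
  c12: -  regs: r0:Add3,r1:12,r2:2,r3:5,r4:10,r5:Add1
  c13: CDB Add1=14  regs: r0:Add3,r1:12,r2:2,r3:5,r4:10,r5:14
  c14: CDB Add3=7  regs: r0:7,r1:12,r2:2,r3:5,r4:10,r5:14

STATUS = VALUE 14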